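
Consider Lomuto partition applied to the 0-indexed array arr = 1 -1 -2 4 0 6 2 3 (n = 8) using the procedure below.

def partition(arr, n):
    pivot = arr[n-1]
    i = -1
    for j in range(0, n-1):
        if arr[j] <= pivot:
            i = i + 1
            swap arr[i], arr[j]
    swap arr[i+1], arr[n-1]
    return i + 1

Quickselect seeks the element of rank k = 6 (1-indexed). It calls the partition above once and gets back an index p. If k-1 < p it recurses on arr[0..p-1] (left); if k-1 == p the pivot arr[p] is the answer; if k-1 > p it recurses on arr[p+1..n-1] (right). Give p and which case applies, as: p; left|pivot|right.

5; pivot

pivot=3, i=-1
j=0: 1≤3, i=0, swap(0,0) ⇒ 1 -1 -2 4 0 6 2 3
j=1: -1≤3, i=1, swap(1,1) ⇒ 1 -1 -2 4 0 6 2 3
j=2: -2≤3, i=2, swap(2,2) ⇒ 1 -1 -2 4 0 6 2 3
j=3: 4>3, skip
j=4: 0≤3, i=3, swap(3,4) ⇒ 1 -1 -2 0 4 6 2 3
j=5: 6>3, skip
j=6: 2≤3, i=4, swap(4,6) ⇒ 1 -1 -2 0 2 6 4 3
swap(5,7) ⇒ 1 -1 -2 0 2 3 4 6; return 5
p = 5; k-1 = 5 == 5 ⇒ pivot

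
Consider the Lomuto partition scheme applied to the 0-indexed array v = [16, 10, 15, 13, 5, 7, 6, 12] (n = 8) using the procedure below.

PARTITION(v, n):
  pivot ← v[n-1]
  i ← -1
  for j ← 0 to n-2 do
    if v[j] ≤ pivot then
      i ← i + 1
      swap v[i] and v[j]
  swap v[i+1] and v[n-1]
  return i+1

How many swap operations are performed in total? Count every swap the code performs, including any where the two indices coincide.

5

pivot = v[7] = 12; i = -1
j=0: v[0]=16 > 12 → no swap
j=1: v[1]=10 ≤ 12 → i=0, swap v[0],v[1] → [10, 16, 15, 13, 5, 7, 6, 12]
j=2: v[2]=15 > 12 → no swap
j=3: v[3]=13 > 12 → no swap
j=4: v[4]=5 ≤ 12 → i=1, swap v[1],v[4] → [10, 5, 15, 13, 16, 7, 6, 12]
j=5: v[5]=7 ≤ 12 → i=2, swap v[2],v[5] → [10, 5, 7, 13, 16, 15, 6, 12]
j=6: v[6]=6 ≤ 12 → i=3, swap v[3],v[6] → [10, 5, 7, 6, 16, 15, 13, 12]
final swap v[4],v[7] → [10, 5, 7, 6, 12, 15, 13, 16]; return 4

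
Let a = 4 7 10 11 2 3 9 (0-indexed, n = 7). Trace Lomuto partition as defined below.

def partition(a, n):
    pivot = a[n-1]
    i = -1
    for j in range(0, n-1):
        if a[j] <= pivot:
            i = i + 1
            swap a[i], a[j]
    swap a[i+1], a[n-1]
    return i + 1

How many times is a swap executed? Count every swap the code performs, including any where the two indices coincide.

pivot=9, i=-1
j=0: 4≤9, i=0, swap(0,0) ⇒ 4 7 10 11 2 3 9
j=1: 7≤9, i=1, swap(1,1) ⇒ 4 7 10 11 2 3 9
j=2: 10>9, skip
j=3: 11>9, skip
j=4: 2≤9, i=2, swap(2,4) ⇒ 4 7 2 11 10 3 9
j=5: 3≤9, i=3, swap(3,5) ⇒ 4 7 2 3 10 11 9
swap(4,6) ⇒ 4 7 2 3 9 11 10; return 4

5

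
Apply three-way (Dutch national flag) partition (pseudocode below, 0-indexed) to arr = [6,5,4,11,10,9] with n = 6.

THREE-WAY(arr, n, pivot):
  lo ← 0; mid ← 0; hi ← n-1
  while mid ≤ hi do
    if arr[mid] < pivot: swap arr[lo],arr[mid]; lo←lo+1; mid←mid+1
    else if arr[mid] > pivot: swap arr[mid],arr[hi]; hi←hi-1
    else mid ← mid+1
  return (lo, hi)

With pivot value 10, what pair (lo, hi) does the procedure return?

lo=0 mid=0 hi=5
6<10: swap(0,0), lo=1 mid=1 ⇒ [6,5,4,11,10,9]
5<10: swap(1,1), lo=2 mid=2 ⇒ [6,5,4,11,10,9]
4<10: swap(2,2), lo=3 mid=3 ⇒ [6,5,4,11,10,9]
11>10: swap(3,5), hi=4 ⇒ [6,5,4,9,10,11]
9<10: swap(3,3), lo=4 mid=4 ⇒ [6,5,4,9,10,11]
10=10: mid=5
done. lo=4 hi=4; arr=[6,5,4,9,10,11]

(4, 4)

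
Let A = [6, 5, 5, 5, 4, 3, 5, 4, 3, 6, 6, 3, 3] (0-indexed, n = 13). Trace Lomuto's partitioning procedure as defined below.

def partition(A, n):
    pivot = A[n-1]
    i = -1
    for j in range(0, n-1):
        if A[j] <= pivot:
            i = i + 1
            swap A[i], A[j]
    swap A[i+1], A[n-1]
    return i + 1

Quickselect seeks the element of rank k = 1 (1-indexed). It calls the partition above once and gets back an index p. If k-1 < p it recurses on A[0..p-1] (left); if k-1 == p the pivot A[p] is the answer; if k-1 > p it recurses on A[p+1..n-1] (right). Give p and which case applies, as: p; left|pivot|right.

3; left

pivot = A[12] = 3; i = -1
j=0: A[0]=6 > 3 → no swap
j=1: A[1]=5 > 3 → no swap
j=2: A[2]=5 > 3 → no swap
j=3: A[3]=5 > 3 → no swap
j=4: A[4]=4 > 3 → no swap
j=5: A[5]=3 ≤ 3 → i=0, swap A[0],A[5] → [3, 5, 5, 5, 4, 6, 5, 4, 3, 6, 6, 3, 3]
j=6: A[6]=5 > 3 → no swap
j=7: A[7]=4 > 3 → no swap
j=8: A[8]=3 ≤ 3 → i=1, swap A[1],A[8] → [3, 3, 5, 5, 4, 6, 5, 4, 5, 6, 6, 3, 3]
j=9: A[9]=6 > 3 → no swap
j=10: A[10]=6 > 3 → no swap
j=11: A[11]=3 ≤ 3 → i=2, swap A[2],A[11] → [3, 3, 3, 5, 4, 6, 5, 4, 5, 6, 6, 5, 3]
final swap A[3],A[12] → [3, 3, 3, 3, 4, 6, 5, 4, 5, 6, 6, 5, 5]; return 3
p = 3; k-1 = 0 < 3 ⇒ left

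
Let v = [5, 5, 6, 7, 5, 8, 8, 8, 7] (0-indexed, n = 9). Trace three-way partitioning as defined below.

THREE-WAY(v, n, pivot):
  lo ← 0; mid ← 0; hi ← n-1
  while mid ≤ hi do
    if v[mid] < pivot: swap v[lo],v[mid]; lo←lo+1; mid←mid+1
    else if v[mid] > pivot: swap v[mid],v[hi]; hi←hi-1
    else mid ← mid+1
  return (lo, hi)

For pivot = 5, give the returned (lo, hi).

pivot = 5; lo=0, mid=0, hi=8
v[mid]=5=5: mid=1
v[mid]=5=5: mid=2
v[mid]=6>5: swap v[2],v[8]; hi=7 → [5, 5, 7, 7, 5, 8, 8, 8, 6]
v[mid]=7>5: swap v[2],v[7]; hi=6 → [5, 5, 8, 7, 5, 8, 8, 7, 6]
v[mid]=8>5: swap v[2],v[6]; hi=5 → [5, 5, 8, 7, 5, 8, 8, 7, 6]
v[mid]=8>5: swap v[2],v[5]; hi=4 → [5, 5, 8, 7, 5, 8, 8, 7, 6]
v[mid]=8>5: swap v[2],v[4]; hi=3 → [5, 5, 5, 7, 8, 8, 8, 7, 6]
v[mid]=5=5: mid=3
v[mid]=7>5: swap v[3],v[3]; hi=2 → [5, 5, 5, 7, 8, 8, 8, 7, 6]
end: lo=0, hi=2; v = [5, 5, 5, 7, 8, 8, 8, 7, 6]

(0, 2)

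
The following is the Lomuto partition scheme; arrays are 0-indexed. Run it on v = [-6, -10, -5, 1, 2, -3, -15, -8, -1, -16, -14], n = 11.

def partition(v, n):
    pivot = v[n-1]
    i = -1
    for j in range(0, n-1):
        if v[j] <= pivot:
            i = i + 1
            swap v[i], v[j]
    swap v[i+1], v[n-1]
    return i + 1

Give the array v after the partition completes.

pivot = v[10] = -14; i = -1
j=0: v[0]=-6 > -14 → no swap
j=1: v[1]=-10 > -14 → no swap
j=2: v[2]=-5 > -14 → no swap
j=3: v[3]=1 > -14 → no swap
j=4: v[4]=2 > -14 → no swap
j=5: v[5]=-3 > -14 → no swap
j=6: v[6]=-15 ≤ -14 → i=0, swap v[0],v[6] → [-15, -10, -5, 1, 2, -3, -6, -8, -1, -16, -14]
j=7: v[7]=-8 > -14 → no swap
j=8: v[8]=-1 > -14 → no swap
j=9: v[9]=-16 ≤ -14 → i=1, swap v[1],v[9] → [-15, -16, -5, 1, 2, -3, -6, -8, -1, -10, -14]
final swap v[2],v[10] → [-15, -16, -14, 1, 2, -3, -6, -8, -1, -10, -5]; return 2

[-15, -16, -14, 1, 2, -3, -6, -8, -1, -10, -5]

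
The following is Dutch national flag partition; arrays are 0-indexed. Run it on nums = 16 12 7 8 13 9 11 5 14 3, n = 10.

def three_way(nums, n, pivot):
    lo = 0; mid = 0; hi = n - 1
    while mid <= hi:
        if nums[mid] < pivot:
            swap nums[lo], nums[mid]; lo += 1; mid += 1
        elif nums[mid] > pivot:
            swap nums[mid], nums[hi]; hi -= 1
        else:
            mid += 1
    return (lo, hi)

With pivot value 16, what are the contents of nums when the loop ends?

lo=0 mid=0 hi=9
16=16: mid=1
12<16: swap(0,1), lo=1 mid=2 ⇒ 12 16 7 8 13 9 11 5 14 3
7<16: swap(1,2), lo=2 mid=3 ⇒ 12 7 16 8 13 9 11 5 14 3
8<16: swap(2,3), lo=3 mid=4 ⇒ 12 7 8 16 13 9 11 5 14 3
13<16: swap(3,4), lo=4 mid=5 ⇒ 12 7 8 13 16 9 11 5 14 3
9<16: swap(4,5), lo=5 mid=6 ⇒ 12 7 8 13 9 16 11 5 14 3
11<16: swap(5,6), lo=6 mid=7 ⇒ 12 7 8 13 9 11 16 5 14 3
5<16: swap(6,7), lo=7 mid=8 ⇒ 12 7 8 13 9 11 5 16 14 3
14<16: swap(7,8), lo=8 mid=9 ⇒ 12 7 8 13 9 11 5 14 16 3
3<16: swap(8,9), lo=9 mid=10 ⇒ 12 7 8 13 9 11 5 14 3 16
done. lo=9 hi=9; nums=12 7 8 13 9 11 5 14 3 16

12 7 8 13 9 11 5 14 3 16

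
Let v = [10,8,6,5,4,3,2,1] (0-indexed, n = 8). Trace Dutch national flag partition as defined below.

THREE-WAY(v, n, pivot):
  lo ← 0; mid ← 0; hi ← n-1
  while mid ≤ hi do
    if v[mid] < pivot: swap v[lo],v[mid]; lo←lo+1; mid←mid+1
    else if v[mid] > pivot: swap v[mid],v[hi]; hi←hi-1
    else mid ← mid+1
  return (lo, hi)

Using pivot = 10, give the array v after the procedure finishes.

pivot = 10; lo=0, mid=0, hi=7
v[mid]=10=10: mid=1
v[mid]=8<10: swap v[0],v[1]; lo=1,mid=2 → [8,10,6,5,4,3,2,1]
v[mid]=6<10: swap v[1],v[2]; lo=2,mid=3 → [8,6,10,5,4,3,2,1]
v[mid]=5<10: swap v[2],v[3]; lo=3,mid=4 → [8,6,5,10,4,3,2,1]
v[mid]=4<10: swap v[3],v[4]; lo=4,mid=5 → [8,6,5,4,10,3,2,1]
v[mid]=3<10: swap v[4],v[5]; lo=5,mid=6 → [8,6,5,4,3,10,2,1]
v[mid]=2<10: swap v[5],v[6]; lo=6,mid=7 → [8,6,5,4,3,2,10,1]
v[mid]=1<10: swap v[6],v[7]; lo=7,mid=8 → [8,6,5,4,3,2,1,10]
end: lo=7, hi=7; v = [8,6,5,4,3,2,1,10]

[8,6,5,4,3,2,1,10]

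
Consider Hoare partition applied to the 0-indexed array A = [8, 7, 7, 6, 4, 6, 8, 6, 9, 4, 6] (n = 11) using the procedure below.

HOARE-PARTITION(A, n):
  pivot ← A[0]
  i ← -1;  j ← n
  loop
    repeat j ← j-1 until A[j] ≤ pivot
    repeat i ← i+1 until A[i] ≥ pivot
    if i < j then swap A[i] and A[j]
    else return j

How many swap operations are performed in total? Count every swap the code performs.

2

pivot=8
j stops at 10 (6), i stops at 0 (8); swap ⇒ [6, 7, 7, 6, 4, 6, 8, 6, 9, 4, 8]
j stops at 9 (4), i stops at 6 (8); swap ⇒ [6, 7, 7, 6, 4, 6, 4, 6, 9, 8, 8]
j stops at 7, i stops at 8; i≥j ⇒ return 7. A=[6, 7, 7, 6, 4, 6, 4, 6, 9, 8, 8]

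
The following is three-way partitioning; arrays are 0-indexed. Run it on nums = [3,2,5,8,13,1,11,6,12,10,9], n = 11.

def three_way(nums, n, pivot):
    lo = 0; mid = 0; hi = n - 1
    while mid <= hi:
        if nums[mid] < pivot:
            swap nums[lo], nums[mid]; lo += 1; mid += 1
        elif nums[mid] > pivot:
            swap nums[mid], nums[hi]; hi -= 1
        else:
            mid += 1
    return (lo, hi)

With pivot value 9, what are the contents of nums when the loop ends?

[3,2,5,8,1,6,9,12,10,11,13]

pivot = 9; lo=0, mid=0, hi=10
nums[mid]=3<9: swap nums[0],nums[0]; lo=1,mid=1 → [3,2,5,8,13,1,11,6,12,10,9]
nums[mid]=2<9: swap nums[1],nums[1]; lo=2,mid=2 → [3,2,5,8,13,1,11,6,12,10,9]
nums[mid]=5<9: swap nums[2],nums[2]; lo=3,mid=3 → [3,2,5,8,13,1,11,6,12,10,9]
nums[mid]=8<9: swap nums[3],nums[3]; lo=4,mid=4 → [3,2,5,8,13,1,11,6,12,10,9]
nums[mid]=13>9: swap nums[4],nums[10]; hi=9 → [3,2,5,8,9,1,11,6,12,10,13]
nums[mid]=9=9: mid=5
nums[mid]=1<9: swap nums[4],nums[5]; lo=5,mid=6 → [3,2,5,8,1,9,11,6,12,10,13]
nums[mid]=11>9: swap nums[6],nums[9]; hi=8 → [3,2,5,8,1,9,10,6,12,11,13]
nums[mid]=10>9: swap nums[6],nums[8]; hi=7 → [3,2,5,8,1,9,12,6,10,11,13]
nums[mid]=12>9: swap nums[6],nums[7]; hi=6 → [3,2,5,8,1,9,6,12,10,11,13]
nums[mid]=6<9: swap nums[5],nums[6]; lo=6,mid=7 → [3,2,5,8,1,6,9,12,10,11,13]
end: lo=6, hi=6; nums = [3,2,5,8,1,6,9,12,10,11,13]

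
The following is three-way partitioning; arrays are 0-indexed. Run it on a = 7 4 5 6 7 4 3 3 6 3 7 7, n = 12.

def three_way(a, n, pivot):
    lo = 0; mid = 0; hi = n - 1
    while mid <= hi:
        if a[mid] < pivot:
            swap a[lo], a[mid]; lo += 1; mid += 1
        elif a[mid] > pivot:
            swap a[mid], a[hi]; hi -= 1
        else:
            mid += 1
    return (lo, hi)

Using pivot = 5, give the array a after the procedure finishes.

3 4 3 3 4 5 7 6 6 7 7 7

lo=0 mid=0 hi=11
7>5: swap(0,11), hi=10 ⇒ 7 4 5 6 7 4 3 3 6 3 7 7
7>5: swap(0,10), hi=9 ⇒ 7 4 5 6 7 4 3 3 6 3 7 7
7>5: swap(0,9), hi=8 ⇒ 3 4 5 6 7 4 3 3 6 7 7 7
3<5: swap(0,0), lo=1 mid=1 ⇒ 3 4 5 6 7 4 3 3 6 7 7 7
4<5: swap(1,1), lo=2 mid=2 ⇒ 3 4 5 6 7 4 3 3 6 7 7 7
5=5: mid=3
6>5: swap(3,8), hi=7 ⇒ 3 4 5 6 7 4 3 3 6 7 7 7
6>5: swap(3,7), hi=6 ⇒ 3 4 5 3 7 4 3 6 6 7 7 7
3<5: swap(2,3), lo=3 mid=4 ⇒ 3 4 3 5 7 4 3 6 6 7 7 7
7>5: swap(4,6), hi=5 ⇒ 3 4 3 5 3 4 7 6 6 7 7 7
3<5: swap(3,4), lo=4 mid=5 ⇒ 3 4 3 3 5 4 7 6 6 7 7 7
4<5: swap(4,5), lo=5 mid=6 ⇒ 3 4 3 3 4 5 7 6 6 7 7 7
done. lo=5 hi=5; a=3 4 3 3 4 5 7 6 6 7 7 7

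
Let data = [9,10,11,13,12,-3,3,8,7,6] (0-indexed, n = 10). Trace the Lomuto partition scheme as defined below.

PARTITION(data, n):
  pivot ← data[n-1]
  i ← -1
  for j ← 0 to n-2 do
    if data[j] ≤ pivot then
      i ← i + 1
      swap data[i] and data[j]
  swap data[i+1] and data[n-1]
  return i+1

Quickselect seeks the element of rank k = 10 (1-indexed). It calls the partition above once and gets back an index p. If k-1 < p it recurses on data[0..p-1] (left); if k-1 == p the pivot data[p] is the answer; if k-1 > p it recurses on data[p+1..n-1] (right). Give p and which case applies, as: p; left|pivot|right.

pivot=6, i=-1
j=0: 9>6, skip
j=1: 10>6, skip
j=2: 11>6, skip
j=3: 13>6, skip
j=4: 12>6, skip
j=5: -3≤6, i=0, swap(0,5) ⇒ [-3,10,11,13,12,9,3,8,7,6]
j=6: 3≤6, i=1, swap(1,6) ⇒ [-3,3,11,13,12,9,10,8,7,6]
j=7: 8>6, skip
j=8: 7>6, skip
swap(2,9) ⇒ [-3,3,6,13,12,9,10,8,7,11]; return 2
p = 2; k-1 = 9 > 2 ⇒ right

2; right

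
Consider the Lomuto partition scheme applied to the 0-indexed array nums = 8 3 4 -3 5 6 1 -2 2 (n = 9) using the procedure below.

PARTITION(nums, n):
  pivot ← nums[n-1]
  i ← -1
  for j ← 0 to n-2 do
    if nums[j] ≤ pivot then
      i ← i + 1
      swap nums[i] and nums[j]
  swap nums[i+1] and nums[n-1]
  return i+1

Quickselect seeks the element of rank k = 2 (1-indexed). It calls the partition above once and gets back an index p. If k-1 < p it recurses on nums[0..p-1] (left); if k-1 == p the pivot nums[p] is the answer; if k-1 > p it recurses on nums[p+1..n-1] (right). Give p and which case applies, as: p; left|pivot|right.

pivot = nums[8] = 2; i = -1
j=0: nums[0]=8 > 2 → no swap
j=1: nums[1]=3 > 2 → no swap
j=2: nums[2]=4 > 2 → no swap
j=3: nums[3]=-3 ≤ 2 → i=0, swap nums[0],nums[3] → -3 3 4 8 5 6 1 -2 2
j=4: nums[4]=5 > 2 → no swap
j=5: nums[5]=6 > 2 → no swap
j=6: nums[6]=1 ≤ 2 → i=1, swap nums[1],nums[6] → -3 1 4 8 5 6 3 -2 2
j=7: nums[7]=-2 ≤ 2 → i=2, swap nums[2],nums[7] → -3 1 -2 8 5 6 3 4 2
final swap nums[3],nums[8] → -3 1 -2 2 5 6 3 4 8; return 3
p = 3; k-1 = 1 < 3 ⇒ left

3; left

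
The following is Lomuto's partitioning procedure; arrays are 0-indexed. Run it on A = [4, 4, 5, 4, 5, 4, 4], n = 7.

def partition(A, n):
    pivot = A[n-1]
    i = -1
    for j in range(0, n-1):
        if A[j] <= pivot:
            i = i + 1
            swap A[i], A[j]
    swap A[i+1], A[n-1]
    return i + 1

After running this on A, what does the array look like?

[4, 4, 4, 4, 4, 5, 5]

pivot = A[6] = 4; i = -1
j=0: A[0]=4 ≤ 4 → i=0, swap A[0],A[0] (no change) → [4, 4, 5, 4, 5, 4, 4]
j=1: A[1]=4 ≤ 4 → i=1, swap A[1],A[1] (no change) → [4, 4, 5, 4, 5, 4, 4]
j=2: A[2]=5 > 4 → no swap
j=3: A[3]=4 ≤ 4 → i=2, swap A[2],A[3] → [4, 4, 4, 5, 5, 4, 4]
j=4: A[4]=5 > 4 → no swap
j=5: A[5]=4 ≤ 4 → i=3, swap A[3],A[5] → [4, 4, 4, 4, 5, 5, 4]
final swap A[4],A[6] → [4, 4, 4, 4, 4, 5, 5]; return 4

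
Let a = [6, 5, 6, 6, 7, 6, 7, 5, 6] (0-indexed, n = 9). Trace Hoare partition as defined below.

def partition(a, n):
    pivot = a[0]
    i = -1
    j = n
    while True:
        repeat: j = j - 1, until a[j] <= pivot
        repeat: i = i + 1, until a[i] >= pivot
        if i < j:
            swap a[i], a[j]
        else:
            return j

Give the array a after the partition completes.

pivot = a[0] = 6; i = -1, j = 9
j→8 (a[8]=6≤6), i→0 (a[0]=6≥6); i<j, swap → [6, 5, 6, 6, 7, 6, 7, 5, 6]
j→7 (a[7]=5≤6), i→2 (a[2]=6≥6); i<j, swap → [6, 5, 5, 6, 7, 6, 7, 6, 6]
j→5 (a[5]=6≤6), i→3 (a[3]=6≥6); i<j, swap → [6, 5, 5, 6, 7, 6, 7, 6, 6]
j→3, i→4; i≥j, return j=3. a = [6, 5, 5, 6, 7, 6, 7, 6, 6]

[6, 5, 5, 6, 7, 6, 7, 6, 6]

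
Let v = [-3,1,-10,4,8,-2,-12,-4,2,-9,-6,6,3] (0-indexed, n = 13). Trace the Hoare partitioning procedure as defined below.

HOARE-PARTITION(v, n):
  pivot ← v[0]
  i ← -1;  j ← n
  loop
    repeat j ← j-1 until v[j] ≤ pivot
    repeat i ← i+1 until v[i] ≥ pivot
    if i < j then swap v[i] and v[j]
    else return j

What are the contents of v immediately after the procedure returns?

pivot = v[0] = -3; i = -1, j = 13
j→10 (v[10]=-6≤-3), i→0 (v[0]=-3≥-3); i<j, swap → [-6,1,-10,4,8,-2,-12,-4,2,-9,-3,6,3]
j→9 (v[9]=-9≤-3), i→1 (v[1]=1≥-3); i<j, swap → [-6,-9,-10,4,8,-2,-12,-4,2,1,-3,6,3]
j→7 (v[7]=-4≤-3), i→3 (v[3]=4≥-3); i<j, swap → [-6,-9,-10,-4,8,-2,-12,4,2,1,-3,6,3]
j→6 (v[6]=-12≤-3), i→4 (v[4]=8≥-3); i<j, swap → [-6,-9,-10,-4,-12,-2,8,4,2,1,-3,6,3]
j→4, i→5; i≥j, return j=4. v = [-6,-9,-10,-4,-12,-2,8,4,2,1,-3,6,3]

[-6,-9,-10,-4,-12,-2,8,4,2,1,-3,6,3]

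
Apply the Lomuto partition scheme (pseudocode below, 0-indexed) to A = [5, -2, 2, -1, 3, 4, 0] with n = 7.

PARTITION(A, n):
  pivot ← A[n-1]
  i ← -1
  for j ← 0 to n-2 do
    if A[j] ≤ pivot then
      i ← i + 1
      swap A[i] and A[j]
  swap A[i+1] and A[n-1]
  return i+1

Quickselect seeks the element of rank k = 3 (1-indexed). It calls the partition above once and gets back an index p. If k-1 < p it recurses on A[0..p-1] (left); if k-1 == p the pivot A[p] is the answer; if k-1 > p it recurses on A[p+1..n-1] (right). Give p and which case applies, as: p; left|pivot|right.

pivot = A[6] = 0; i = -1
j=0: A[0]=5 > 0 → no swap
j=1: A[1]=-2 ≤ 0 → i=0, swap A[0],A[1] → [-2, 5, 2, -1, 3, 4, 0]
j=2: A[2]=2 > 0 → no swap
j=3: A[3]=-1 ≤ 0 → i=1, swap A[1],A[3] → [-2, -1, 2, 5, 3, 4, 0]
j=4: A[4]=3 > 0 → no swap
j=5: A[5]=4 > 0 → no swap
final swap A[2],A[6] → [-2, -1, 0, 5, 3, 4, 2]; return 2
p = 2; k-1 = 2 == 2 ⇒ pivot

2; pivot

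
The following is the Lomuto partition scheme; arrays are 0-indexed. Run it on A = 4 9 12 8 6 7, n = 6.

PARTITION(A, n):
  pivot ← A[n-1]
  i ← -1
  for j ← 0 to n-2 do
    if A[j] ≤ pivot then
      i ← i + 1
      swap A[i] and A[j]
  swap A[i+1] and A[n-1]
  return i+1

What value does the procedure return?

pivot = A[5] = 7; i = -1
j=0: A[0]=4 ≤ 7 → i=0, swap A[0],A[0] (no change) → 4 9 12 8 6 7
j=1: A[1]=9 > 7 → no swap
j=2: A[2]=12 > 7 → no swap
j=3: A[3]=8 > 7 → no swap
j=4: A[4]=6 ≤ 7 → i=1, swap A[1],A[4] → 4 6 12 8 9 7
final swap A[2],A[5] → 4 6 7 8 9 12; return 2

2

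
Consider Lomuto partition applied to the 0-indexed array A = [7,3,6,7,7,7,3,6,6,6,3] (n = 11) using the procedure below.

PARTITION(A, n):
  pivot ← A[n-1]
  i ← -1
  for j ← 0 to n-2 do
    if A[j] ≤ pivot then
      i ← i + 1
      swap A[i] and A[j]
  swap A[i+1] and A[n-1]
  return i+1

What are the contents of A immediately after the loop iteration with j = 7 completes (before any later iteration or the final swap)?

pivot = A[10] = 3; i = -1
j=0: A[0]=7 > 3 → no swap
j=1: A[1]=3 ≤ 3 → i=0, swap A[0],A[1] → [3,7,6,7,7,7,3,6,6,6,3]
j=2: A[2]=6 > 3 → no swap
j=3: A[3]=7 > 3 → no swap
j=4: A[4]=7 > 3 → no swap
j=5: A[5]=7 > 3 → no swap
j=6: A[6]=3 ≤ 3 → i=1, swap A[1],A[6] → [3,3,6,7,7,7,7,6,6,6,3]
j=7: A[7]=6 > 3 → no swap
(after j=7) A = [3,3,6,7,7,7,7,6,6,6,3]

[3,3,6,7,7,7,7,6,6,6,3]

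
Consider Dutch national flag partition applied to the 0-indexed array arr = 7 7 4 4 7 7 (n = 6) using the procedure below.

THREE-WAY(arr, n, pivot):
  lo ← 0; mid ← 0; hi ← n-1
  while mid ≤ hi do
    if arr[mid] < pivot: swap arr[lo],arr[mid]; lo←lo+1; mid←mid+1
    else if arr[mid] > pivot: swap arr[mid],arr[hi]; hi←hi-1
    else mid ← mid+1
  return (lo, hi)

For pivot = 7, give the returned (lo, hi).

(2, 5)

pivot = 7; lo=0, mid=0, hi=5
arr[mid]=7=7: mid=1
arr[mid]=7=7: mid=2
arr[mid]=4<7: swap arr[0],arr[2]; lo=1,mid=3 → 4 7 7 4 7 7
arr[mid]=4<7: swap arr[1],arr[3]; lo=2,mid=4 → 4 4 7 7 7 7
arr[mid]=7=7: mid=5
arr[mid]=7=7: mid=6
end: lo=2, hi=5; arr = 4 4 7 7 7 7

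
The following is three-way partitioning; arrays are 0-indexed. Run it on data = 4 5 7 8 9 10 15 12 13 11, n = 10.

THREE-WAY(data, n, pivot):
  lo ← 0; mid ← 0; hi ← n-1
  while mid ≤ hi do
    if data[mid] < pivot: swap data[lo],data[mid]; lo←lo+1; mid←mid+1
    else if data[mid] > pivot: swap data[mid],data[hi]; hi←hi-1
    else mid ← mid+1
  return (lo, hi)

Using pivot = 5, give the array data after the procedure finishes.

4 5 8 9 10 15 12 13 11 7

pivot = 5; lo=0, mid=0, hi=9
data[mid]=4<5: swap data[0],data[0]; lo=1,mid=1 → 4 5 7 8 9 10 15 12 13 11
data[mid]=5=5: mid=2
data[mid]=7>5: swap data[2],data[9]; hi=8 → 4 5 11 8 9 10 15 12 13 7
data[mid]=11>5: swap data[2],data[8]; hi=7 → 4 5 13 8 9 10 15 12 11 7
data[mid]=13>5: swap data[2],data[7]; hi=6 → 4 5 12 8 9 10 15 13 11 7
data[mid]=12>5: swap data[2],data[6]; hi=5 → 4 5 15 8 9 10 12 13 11 7
data[mid]=15>5: swap data[2],data[5]; hi=4 → 4 5 10 8 9 15 12 13 11 7
data[mid]=10>5: swap data[2],data[4]; hi=3 → 4 5 9 8 10 15 12 13 11 7
data[mid]=9>5: swap data[2],data[3]; hi=2 → 4 5 8 9 10 15 12 13 11 7
data[mid]=8>5: swap data[2],data[2]; hi=1 → 4 5 8 9 10 15 12 13 11 7
end: lo=1, hi=1; data = 4 5 8 9 10 15 12 13 11 7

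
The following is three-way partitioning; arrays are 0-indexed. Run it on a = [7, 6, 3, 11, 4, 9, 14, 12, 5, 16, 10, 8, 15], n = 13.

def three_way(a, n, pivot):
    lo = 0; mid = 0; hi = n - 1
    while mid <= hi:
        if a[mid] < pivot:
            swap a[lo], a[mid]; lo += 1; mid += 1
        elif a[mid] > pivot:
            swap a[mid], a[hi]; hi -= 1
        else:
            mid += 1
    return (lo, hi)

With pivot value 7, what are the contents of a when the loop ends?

[6, 3, 5, 4, 7, 14, 12, 9, 16, 10, 8, 15, 11]

pivot = 7; lo=0, mid=0, hi=12
a[mid]=7=7: mid=1
a[mid]=6<7: swap a[0],a[1]; lo=1,mid=2 → [6, 7, 3, 11, 4, 9, 14, 12, 5, 16, 10, 8, 15]
a[mid]=3<7: swap a[1],a[2]; lo=2,mid=3 → [6, 3, 7, 11, 4, 9, 14, 12, 5, 16, 10, 8, 15]
a[mid]=11>7: swap a[3],a[12]; hi=11 → [6, 3, 7, 15, 4, 9, 14, 12, 5, 16, 10, 8, 11]
a[mid]=15>7: swap a[3],a[11]; hi=10 → [6, 3, 7, 8, 4, 9, 14, 12, 5, 16, 10, 15, 11]
a[mid]=8>7: swap a[3],a[10]; hi=9 → [6, 3, 7, 10, 4, 9, 14, 12, 5, 16, 8, 15, 11]
a[mid]=10>7: swap a[3],a[9]; hi=8 → [6, 3, 7, 16, 4, 9, 14, 12, 5, 10, 8, 15, 11]
a[mid]=16>7: swap a[3],a[8]; hi=7 → [6, 3, 7, 5, 4, 9, 14, 12, 16, 10, 8, 15, 11]
a[mid]=5<7: swap a[2],a[3]; lo=3,mid=4 → [6, 3, 5, 7, 4, 9, 14, 12, 16, 10, 8, 15, 11]
a[mid]=4<7: swap a[3],a[4]; lo=4,mid=5 → [6, 3, 5, 4, 7, 9, 14, 12, 16, 10, 8, 15, 11]
a[mid]=9>7: swap a[5],a[7]; hi=6 → [6, 3, 5, 4, 7, 12, 14, 9, 16, 10, 8, 15, 11]
a[mid]=12>7: swap a[5],a[6]; hi=5 → [6, 3, 5, 4, 7, 14, 12, 9, 16, 10, 8, 15, 11]
a[mid]=14>7: swap a[5],a[5]; hi=4 → [6, 3, 5, 4, 7, 14, 12, 9, 16, 10, 8, 15, 11]
end: lo=4, hi=4; a = [6, 3, 5, 4, 7, 14, 12, 9, 16, 10, 8, 15, 11]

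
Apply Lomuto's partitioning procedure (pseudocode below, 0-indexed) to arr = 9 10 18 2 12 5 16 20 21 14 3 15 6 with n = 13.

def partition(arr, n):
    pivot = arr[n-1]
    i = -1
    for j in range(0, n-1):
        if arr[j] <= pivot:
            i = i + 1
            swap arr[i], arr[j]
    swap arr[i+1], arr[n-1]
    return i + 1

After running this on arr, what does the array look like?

2 5 3 6 12 10 16 20 21 14 18 15 9

pivot=6, i=-1
j=0: 9>6, skip
j=1: 10>6, skip
j=2: 18>6, skip
j=3: 2≤6, i=0, swap(0,3) ⇒ 2 10 18 9 12 5 16 20 21 14 3 15 6
j=4: 12>6, skip
j=5: 5≤6, i=1, swap(1,5) ⇒ 2 5 18 9 12 10 16 20 21 14 3 15 6
j=6: 16>6, skip
j=7: 20>6, skip
j=8: 21>6, skip
j=9: 14>6, skip
j=10: 3≤6, i=2, swap(2,10) ⇒ 2 5 3 9 12 10 16 20 21 14 18 15 6
j=11: 15>6, skip
swap(3,12) ⇒ 2 5 3 6 12 10 16 20 21 14 18 15 9; return 3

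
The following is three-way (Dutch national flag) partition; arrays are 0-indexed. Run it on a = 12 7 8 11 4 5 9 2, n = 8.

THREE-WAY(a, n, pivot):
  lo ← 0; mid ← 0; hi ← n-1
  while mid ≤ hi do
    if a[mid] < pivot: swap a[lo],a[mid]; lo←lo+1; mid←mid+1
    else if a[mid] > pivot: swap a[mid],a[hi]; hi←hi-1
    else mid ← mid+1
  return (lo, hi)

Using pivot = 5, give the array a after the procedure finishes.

pivot = 5; lo=0, mid=0, hi=7
a[mid]=12>5: swap a[0],a[7]; hi=6 → 2 7 8 11 4 5 9 12
a[mid]=2<5: swap a[0],a[0]; lo=1,mid=1 → 2 7 8 11 4 5 9 12
a[mid]=7>5: swap a[1],a[6]; hi=5 → 2 9 8 11 4 5 7 12
a[mid]=9>5: swap a[1],a[5]; hi=4 → 2 5 8 11 4 9 7 12
a[mid]=5=5: mid=2
a[mid]=8>5: swap a[2],a[4]; hi=3 → 2 5 4 11 8 9 7 12
a[mid]=4<5: swap a[1],a[2]; lo=2,mid=3 → 2 4 5 11 8 9 7 12
a[mid]=11>5: swap a[3],a[3]; hi=2 → 2 4 5 11 8 9 7 12
end: lo=2, hi=2; a = 2 4 5 11 8 9 7 12

2 4 5 11 8 9 7 12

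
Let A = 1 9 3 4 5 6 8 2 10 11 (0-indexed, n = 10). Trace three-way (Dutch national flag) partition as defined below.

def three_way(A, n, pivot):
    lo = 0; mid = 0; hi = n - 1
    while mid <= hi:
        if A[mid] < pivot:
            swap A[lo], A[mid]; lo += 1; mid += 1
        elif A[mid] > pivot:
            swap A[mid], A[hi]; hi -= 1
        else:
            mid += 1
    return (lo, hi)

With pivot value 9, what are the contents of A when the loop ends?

pivot = 9; lo=0, mid=0, hi=9
A[mid]=1<9: swap A[0],A[0]; lo=1,mid=1 → 1 9 3 4 5 6 8 2 10 11
A[mid]=9=9: mid=2
A[mid]=3<9: swap A[1],A[2]; lo=2,mid=3 → 1 3 9 4 5 6 8 2 10 11
A[mid]=4<9: swap A[2],A[3]; lo=3,mid=4 → 1 3 4 9 5 6 8 2 10 11
A[mid]=5<9: swap A[3],A[4]; lo=4,mid=5 → 1 3 4 5 9 6 8 2 10 11
A[mid]=6<9: swap A[4],A[5]; lo=5,mid=6 → 1 3 4 5 6 9 8 2 10 11
A[mid]=8<9: swap A[5],A[6]; lo=6,mid=7 → 1 3 4 5 6 8 9 2 10 11
A[mid]=2<9: swap A[6],A[7]; lo=7,mid=8 → 1 3 4 5 6 8 2 9 10 11
A[mid]=10>9: swap A[8],A[9]; hi=8 → 1 3 4 5 6 8 2 9 11 10
A[mid]=11>9: swap A[8],A[8]; hi=7 → 1 3 4 5 6 8 2 9 11 10
end: lo=7, hi=7; A = 1 3 4 5 6 8 2 9 11 10

1 3 4 5 6 8 2 9 11 10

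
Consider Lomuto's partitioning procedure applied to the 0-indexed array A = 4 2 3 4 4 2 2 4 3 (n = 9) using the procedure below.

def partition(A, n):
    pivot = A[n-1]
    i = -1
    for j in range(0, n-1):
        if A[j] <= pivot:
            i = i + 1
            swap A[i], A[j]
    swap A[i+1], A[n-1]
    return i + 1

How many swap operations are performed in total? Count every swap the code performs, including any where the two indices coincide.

5

pivot = A[8] = 3; i = -1
j=0: A[0]=4 > 3 → no swap
j=1: A[1]=2 ≤ 3 → i=0, swap A[0],A[1] → 2 4 3 4 4 2 2 4 3
j=2: A[2]=3 ≤ 3 → i=1, swap A[1],A[2] → 2 3 4 4 4 2 2 4 3
j=3: A[3]=4 > 3 → no swap
j=4: A[4]=4 > 3 → no swap
j=5: A[5]=2 ≤ 3 → i=2, swap A[2],A[5] → 2 3 2 4 4 4 2 4 3
j=6: A[6]=2 ≤ 3 → i=3, swap A[3],A[6] → 2 3 2 2 4 4 4 4 3
j=7: A[7]=4 > 3 → no swap
final swap A[4],A[8] → 2 3 2 2 3 4 4 4 4; return 4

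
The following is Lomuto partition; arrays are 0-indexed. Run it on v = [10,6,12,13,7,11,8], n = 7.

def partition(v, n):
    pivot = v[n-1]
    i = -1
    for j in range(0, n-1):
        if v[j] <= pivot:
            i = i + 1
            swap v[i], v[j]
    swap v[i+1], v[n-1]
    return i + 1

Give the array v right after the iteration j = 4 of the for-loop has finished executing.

pivot = v[6] = 8; i = -1
j=0: v[0]=10 > 8 → no swap
j=1: v[1]=6 ≤ 8 → i=0, swap v[0],v[1] → [6,10,12,13,7,11,8]
j=2: v[2]=12 > 8 → no swap
j=3: v[3]=13 > 8 → no swap
j=4: v[4]=7 ≤ 8 → i=1, swap v[1],v[4] → [6,7,12,13,10,11,8]
(after j=4) v = [6,7,12,13,10,11,8]

[6,7,12,13,10,11,8]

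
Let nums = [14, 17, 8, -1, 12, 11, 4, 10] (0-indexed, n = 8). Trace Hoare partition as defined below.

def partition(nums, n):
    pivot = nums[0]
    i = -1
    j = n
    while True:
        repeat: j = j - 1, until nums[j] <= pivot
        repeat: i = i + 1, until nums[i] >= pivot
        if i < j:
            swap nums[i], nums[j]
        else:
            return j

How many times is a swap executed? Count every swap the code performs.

pivot = nums[0] = 14; i = -1, j = 8
j→7 (nums[7]=10≤14), i→0 (nums[0]=14≥14); i<j, swap → [10, 17, 8, -1, 12, 11, 4, 14]
j→6 (nums[6]=4≤14), i→1 (nums[1]=17≥14); i<j, swap → [10, 4, 8, -1, 12, 11, 17, 14]
j→5, i→6; i≥j, return j=5. nums = [10, 4, 8, -1, 12, 11, 17, 14]

2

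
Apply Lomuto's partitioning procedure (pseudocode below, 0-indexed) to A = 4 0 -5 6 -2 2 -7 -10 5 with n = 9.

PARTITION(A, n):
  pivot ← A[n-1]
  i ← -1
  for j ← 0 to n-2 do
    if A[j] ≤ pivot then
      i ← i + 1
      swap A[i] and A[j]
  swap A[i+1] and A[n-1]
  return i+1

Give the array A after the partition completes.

pivot = A[8] = 5; i = -1
j=0: A[0]=4 ≤ 5 → i=0, swap A[0],A[0] (no change) → 4 0 -5 6 -2 2 -7 -10 5
j=1: A[1]=0 ≤ 5 → i=1, swap A[1],A[1] (no change) → 4 0 -5 6 -2 2 -7 -10 5
j=2: A[2]=-5 ≤ 5 → i=2, swap A[2],A[2] (no change) → 4 0 -5 6 -2 2 -7 -10 5
j=3: A[3]=6 > 5 → no swap
j=4: A[4]=-2 ≤ 5 → i=3, swap A[3],A[4] → 4 0 -5 -2 6 2 -7 -10 5
j=5: A[5]=2 ≤ 5 → i=4, swap A[4],A[5] → 4 0 -5 -2 2 6 -7 -10 5
j=6: A[6]=-7 ≤ 5 → i=5, swap A[5],A[6] → 4 0 -5 -2 2 -7 6 -10 5
j=7: A[7]=-10 ≤ 5 → i=6, swap A[6],A[7] → 4 0 -5 -2 2 -7 -10 6 5
final swap A[7],A[8] → 4 0 -5 -2 2 -7 -10 5 6; return 7

4 0 -5 -2 2 -7 -10 5 6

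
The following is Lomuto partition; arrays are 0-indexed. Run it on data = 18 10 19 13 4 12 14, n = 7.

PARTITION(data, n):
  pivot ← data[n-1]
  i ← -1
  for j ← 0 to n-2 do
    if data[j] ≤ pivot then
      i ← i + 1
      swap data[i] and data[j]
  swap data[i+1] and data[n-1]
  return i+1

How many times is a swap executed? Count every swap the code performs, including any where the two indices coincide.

5

pivot=14, i=-1
j=0: 18>14, skip
j=1: 10≤14, i=0, swap(0,1) ⇒ 10 18 19 13 4 12 14
j=2: 19>14, skip
j=3: 13≤14, i=1, swap(1,3) ⇒ 10 13 19 18 4 12 14
j=4: 4≤14, i=2, swap(2,4) ⇒ 10 13 4 18 19 12 14
j=5: 12≤14, i=3, swap(3,5) ⇒ 10 13 4 12 19 18 14
swap(4,6) ⇒ 10 13 4 12 14 18 19; return 4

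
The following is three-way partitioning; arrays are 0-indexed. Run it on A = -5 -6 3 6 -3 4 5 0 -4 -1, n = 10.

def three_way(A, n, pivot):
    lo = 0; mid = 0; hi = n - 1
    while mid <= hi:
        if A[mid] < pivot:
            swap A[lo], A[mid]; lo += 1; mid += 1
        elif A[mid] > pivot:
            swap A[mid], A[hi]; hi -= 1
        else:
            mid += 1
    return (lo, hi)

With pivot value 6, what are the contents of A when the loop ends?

lo=0 mid=0 hi=9
-5<6: swap(0,0), lo=1 mid=1 ⇒ -5 -6 3 6 -3 4 5 0 -4 -1
-6<6: swap(1,1), lo=2 mid=2 ⇒ -5 -6 3 6 -3 4 5 0 -4 -1
3<6: swap(2,2), lo=3 mid=3 ⇒ -5 -6 3 6 -3 4 5 0 -4 -1
6=6: mid=4
-3<6: swap(3,4), lo=4 mid=5 ⇒ -5 -6 3 -3 6 4 5 0 -4 -1
4<6: swap(4,5), lo=5 mid=6 ⇒ -5 -6 3 -3 4 6 5 0 -4 -1
5<6: swap(5,6), lo=6 mid=7 ⇒ -5 -6 3 -3 4 5 6 0 -4 -1
0<6: swap(6,7), lo=7 mid=8 ⇒ -5 -6 3 -3 4 5 0 6 -4 -1
-4<6: swap(7,8), lo=8 mid=9 ⇒ -5 -6 3 -3 4 5 0 -4 6 -1
-1<6: swap(8,9), lo=9 mid=10 ⇒ -5 -6 3 -3 4 5 0 -4 -1 6
done. lo=9 hi=9; A=-5 -6 3 -3 4 5 0 -4 -1 6

-5 -6 3 -3 4 5 0 -4 -1 6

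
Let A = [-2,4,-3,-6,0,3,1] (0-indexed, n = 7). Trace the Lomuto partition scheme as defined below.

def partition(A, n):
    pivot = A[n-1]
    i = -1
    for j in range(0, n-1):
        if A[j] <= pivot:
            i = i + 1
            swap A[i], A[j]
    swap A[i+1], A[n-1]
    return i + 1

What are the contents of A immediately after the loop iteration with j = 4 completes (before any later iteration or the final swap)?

[-2,-3,-6,0,4,3,1]

pivot=1, i=-1
j=0: -2≤1, i=0, swap(0,0) ⇒ [-2,4,-3,-6,0,3,1]
j=1: 4>1, skip
j=2: -3≤1, i=1, swap(1,2) ⇒ [-2,-3,4,-6,0,3,1]
j=3: -6≤1, i=2, swap(2,3) ⇒ [-2,-3,-6,4,0,3,1]
j=4: 0≤1, i=3, swap(3,4) ⇒ [-2,-3,-6,0,4,3,1]
(after j=4) A = [-2,-3,-6,0,4,3,1]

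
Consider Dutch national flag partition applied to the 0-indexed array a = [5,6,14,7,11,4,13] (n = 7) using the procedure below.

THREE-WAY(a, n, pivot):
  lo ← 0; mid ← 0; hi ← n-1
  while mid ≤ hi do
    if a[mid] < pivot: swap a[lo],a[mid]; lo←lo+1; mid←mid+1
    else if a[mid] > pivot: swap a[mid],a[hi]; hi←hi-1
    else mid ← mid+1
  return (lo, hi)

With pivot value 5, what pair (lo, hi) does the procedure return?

(1, 1)

pivot = 5; lo=0, mid=0, hi=6
a[mid]=5=5: mid=1
a[mid]=6>5: swap a[1],a[6]; hi=5 → [5,13,14,7,11,4,6]
a[mid]=13>5: swap a[1],a[5]; hi=4 → [5,4,14,7,11,13,6]
a[mid]=4<5: swap a[0],a[1]; lo=1,mid=2 → [4,5,14,7,11,13,6]
a[mid]=14>5: swap a[2],a[4]; hi=3 → [4,5,11,7,14,13,6]
a[mid]=11>5: swap a[2],a[3]; hi=2 → [4,5,7,11,14,13,6]
a[mid]=7>5: swap a[2],a[2]; hi=1 → [4,5,7,11,14,13,6]
end: lo=1, hi=1; a = [4,5,7,11,14,13,6]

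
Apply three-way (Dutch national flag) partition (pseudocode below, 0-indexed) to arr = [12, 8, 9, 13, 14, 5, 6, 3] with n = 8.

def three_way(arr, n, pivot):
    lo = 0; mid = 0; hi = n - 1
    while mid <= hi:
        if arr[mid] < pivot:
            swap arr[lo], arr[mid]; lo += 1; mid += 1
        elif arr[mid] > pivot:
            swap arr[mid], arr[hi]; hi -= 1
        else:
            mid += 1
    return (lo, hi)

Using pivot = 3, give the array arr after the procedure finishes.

[3, 9, 13, 14, 5, 6, 8, 12]

lo=0 mid=0 hi=7
12>3: swap(0,7), hi=6 ⇒ [3, 8, 9, 13, 14, 5, 6, 12]
3=3: mid=1
8>3: swap(1,6), hi=5 ⇒ [3, 6, 9, 13, 14, 5, 8, 12]
6>3: swap(1,5), hi=4 ⇒ [3, 5, 9, 13, 14, 6, 8, 12]
5>3: swap(1,4), hi=3 ⇒ [3, 14, 9, 13, 5, 6, 8, 12]
14>3: swap(1,3), hi=2 ⇒ [3, 13, 9, 14, 5, 6, 8, 12]
13>3: swap(1,2), hi=1 ⇒ [3, 9, 13, 14, 5, 6, 8, 12]
9>3: swap(1,1), hi=0 ⇒ [3, 9, 13, 14, 5, 6, 8, 12]
done. lo=0 hi=0; arr=[3, 9, 13, 14, 5, 6, 8, 12]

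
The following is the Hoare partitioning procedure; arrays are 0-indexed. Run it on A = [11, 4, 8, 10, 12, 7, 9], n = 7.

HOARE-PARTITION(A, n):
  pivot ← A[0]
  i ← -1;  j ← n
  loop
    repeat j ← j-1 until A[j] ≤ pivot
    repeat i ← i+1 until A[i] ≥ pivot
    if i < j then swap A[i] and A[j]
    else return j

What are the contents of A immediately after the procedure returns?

[9, 4, 8, 10, 7, 12, 11]

pivot = A[0] = 11; i = -1, j = 7
j→6 (A[6]=9≤11), i→0 (A[0]=11≥11); i<j, swap → [9, 4, 8, 10, 12, 7, 11]
j→5 (A[5]=7≤11), i→4 (A[4]=12≥11); i<j, swap → [9, 4, 8, 10, 7, 12, 11]
j→4, i→5; i≥j, return j=4. A = [9, 4, 8, 10, 7, 12, 11]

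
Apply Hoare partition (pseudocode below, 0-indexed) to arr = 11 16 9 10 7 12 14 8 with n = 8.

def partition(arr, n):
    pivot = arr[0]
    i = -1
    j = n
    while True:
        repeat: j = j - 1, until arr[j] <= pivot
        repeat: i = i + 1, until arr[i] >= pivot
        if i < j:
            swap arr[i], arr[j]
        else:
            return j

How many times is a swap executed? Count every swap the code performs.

pivot=11
j stops at 7 (8), i stops at 0 (11); swap ⇒ 8 16 9 10 7 12 14 11
j stops at 4 (7), i stops at 1 (16); swap ⇒ 8 7 9 10 16 12 14 11
j stops at 3, i stops at 4; i≥j ⇒ return 3. arr=8 7 9 10 16 12 14 11

2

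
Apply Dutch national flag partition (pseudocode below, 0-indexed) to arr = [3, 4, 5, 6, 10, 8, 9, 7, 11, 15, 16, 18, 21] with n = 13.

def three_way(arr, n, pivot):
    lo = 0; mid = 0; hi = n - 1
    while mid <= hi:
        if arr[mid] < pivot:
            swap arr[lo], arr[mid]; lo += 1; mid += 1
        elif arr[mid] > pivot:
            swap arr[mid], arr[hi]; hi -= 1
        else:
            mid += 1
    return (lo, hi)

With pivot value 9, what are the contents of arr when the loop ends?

lo=0 mid=0 hi=12
3<9: swap(0,0), lo=1 mid=1 ⇒ [3, 4, 5, 6, 10, 8, 9, 7, 11, 15, 16, 18, 21]
4<9: swap(1,1), lo=2 mid=2 ⇒ [3, 4, 5, 6, 10, 8, 9, 7, 11, 15, 16, 18, 21]
5<9: swap(2,2), lo=3 mid=3 ⇒ [3, 4, 5, 6, 10, 8, 9, 7, 11, 15, 16, 18, 21]
6<9: swap(3,3), lo=4 mid=4 ⇒ [3, 4, 5, 6, 10, 8, 9, 7, 11, 15, 16, 18, 21]
10>9: swap(4,12), hi=11 ⇒ [3, 4, 5, 6, 21, 8, 9, 7, 11, 15, 16, 18, 10]
21>9: swap(4,11), hi=10 ⇒ [3, 4, 5, 6, 18, 8, 9, 7, 11, 15, 16, 21, 10]
18>9: swap(4,10), hi=9 ⇒ [3, 4, 5, 6, 16, 8, 9, 7, 11, 15, 18, 21, 10]
16>9: swap(4,9), hi=8 ⇒ [3, 4, 5, 6, 15, 8, 9, 7, 11, 16, 18, 21, 10]
15>9: swap(4,8), hi=7 ⇒ [3, 4, 5, 6, 11, 8, 9, 7, 15, 16, 18, 21, 10]
11>9: swap(4,7), hi=6 ⇒ [3, 4, 5, 6, 7, 8, 9, 11, 15, 16, 18, 21, 10]
7<9: swap(4,4), lo=5 mid=5 ⇒ [3, 4, 5, 6, 7, 8, 9, 11, 15, 16, 18, 21, 10]
8<9: swap(5,5), lo=6 mid=6 ⇒ [3, 4, 5, 6, 7, 8, 9, 11, 15, 16, 18, 21, 10]
9=9: mid=7
done. lo=6 hi=6; arr=[3, 4, 5, 6, 7, 8, 9, 11, 15, 16, 18, 21, 10]

[3, 4, 5, 6, 7, 8, 9, 11, 15, 16, 18, 21, 10]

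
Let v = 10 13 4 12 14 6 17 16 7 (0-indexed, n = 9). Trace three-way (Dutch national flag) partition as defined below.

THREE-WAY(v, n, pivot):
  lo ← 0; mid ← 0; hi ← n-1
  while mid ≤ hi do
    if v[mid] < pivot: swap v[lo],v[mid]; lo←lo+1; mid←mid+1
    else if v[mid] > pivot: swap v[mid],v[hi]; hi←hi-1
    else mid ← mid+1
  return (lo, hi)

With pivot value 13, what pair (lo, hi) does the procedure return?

lo=0 mid=0 hi=8
10<13: swap(0,0), lo=1 mid=1 ⇒ 10 13 4 12 14 6 17 16 7
13=13: mid=2
4<13: swap(1,2), lo=2 mid=3 ⇒ 10 4 13 12 14 6 17 16 7
12<13: swap(2,3), lo=3 mid=4 ⇒ 10 4 12 13 14 6 17 16 7
14>13: swap(4,8), hi=7 ⇒ 10 4 12 13 7 6 17 16 14
7<13: swap(3,4), lo=4 mid=5 ⇒ 10 4 12 7 13 6 17 16 14
6<13: swap(4,5), lo=5 mid=6 ⇒ 10 4 12 7 6 13 17 16 14
17>13: swap(6,7), hi=6 ⇒ 10 4 12 7 6 13 16 17 14
16>13: swap(6,6), hi=5 ⇒ 10 4 12 7 6 13 16 17 14
done. lo=5 hi=5; v=10 4 12 7 6 13 16 17 14

(5, 5)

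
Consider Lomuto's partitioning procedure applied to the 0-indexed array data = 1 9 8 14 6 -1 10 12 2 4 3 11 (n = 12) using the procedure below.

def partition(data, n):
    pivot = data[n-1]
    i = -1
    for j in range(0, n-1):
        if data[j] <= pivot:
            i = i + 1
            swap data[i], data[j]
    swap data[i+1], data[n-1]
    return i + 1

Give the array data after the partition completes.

1 9 8 6 -1 10 2 4 3 11 14 12

pivot=11, i=-1
j=0: 1≤11, i=0, swap(0,0) ⇒ 1 9 8 14 6 -1 10 12 2 4 3 11
j=1: 9≤11, i=1, swap(1,1) ⇒ 1 9 8 14 6 -1 10 12 2 4 3 11
j=2: 8≤11, i=2, swap(2,2) ⇒ 1 9 8 14 6 -1 10 12 2 4 3 11
j=3: 14>11, skip
j=4: 6≤11, i=3, swap(3,4) ⇒ 1 9 8 6 14 -1 10 12 2 4 3 11
j=5: -1≤11, i=4, swap(4,5) ⇒ 1 9 8 6 -1 14 10 12 2 4 3 11
j=6: 10≤11, i=5, swap(5,6) ⇒ 1 9 8 6 -1 10 14 12 2 4 3 11
j=7: 12>11, skip
j=8: 2≤11, i=6, swap(6,8) ⇒ 1 9 8 6 -1 10 2 12 14 4 3 11
j=9: 4≤11, i=7, swap(7,9) ⇒ 1 9 8 6 -1 10 2 4 14 12 3 11
j=10: 3≤11, i=8, swap(8,10) ⇒ 1 9 8 6 -1 10 2 4 3 12 14 11
swap(9,11) ⇒ 1 9 8 6 -1 10 2 4 3 11 14 12; return 9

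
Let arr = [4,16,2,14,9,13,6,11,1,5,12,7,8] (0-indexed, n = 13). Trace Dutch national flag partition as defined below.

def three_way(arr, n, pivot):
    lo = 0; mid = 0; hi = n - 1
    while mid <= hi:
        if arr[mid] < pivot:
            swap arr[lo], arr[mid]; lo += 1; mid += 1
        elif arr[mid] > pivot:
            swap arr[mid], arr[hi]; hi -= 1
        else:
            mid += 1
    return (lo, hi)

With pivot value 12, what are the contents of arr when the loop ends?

[4,8,2,7,9,6,11,1,5,12,13,14,16]

lo=0 mid=0 hi=12
4<12: swap(0,0), lo=1 mid=1 ⇒ [4,16,2,14,9,13,6,11,1,5,12,7,8]
16>12: swap(1,12), hi=11 ⇒ [4,8,2,14,9,13,6,11,1,5,12,7,16]
8<12: swap(1,1), lo=2 mid=2 ⇒ [4,8,2,14,9,13,6,11,1,5,12,7,16]
2<12: swap(2,2), lo=3 mid=3 ⇒ [4,8,2,14,9,13,6,11,1,5,12,7,16]
14>12: swap(3,11), hi=10 ⇒ [4,8,2,7,9,13,6,11,1,5,12,14,16]
7<12: swap(3,3), lo=4 mid=4 ⇒ [4,8,2,7,9,13,6,11,1,5,12,14,16]
9<12: swap(4,4), lo=5 mid=5 ⇒ [4,8,2,7,9,13,6,11,1,5,12,14,16]
13>12: swap(5,10), hi=9 ⇒ [4,8,2,7,9,12,6,11,1,5,13,14,16]
12=12: mid=6
6<12: swap(5,6), lo=6 mid=7 ⇒ [4,8,2,7,9,6,12,11,1,5,13,14,16]
11<12: swap(6,7), lo=7 mid=8 ⇒ [4,8,2,7,9,6,11,12,1,5,13,14,16]
1<12: swap(7,8), lo=8 mid=9 ⇒ [4,8,2,7,9,6,11,1,12,5,13,14,16]
5<12: swap(8,9), lo=9 mid=10 ⇒ [4,8,2,7,9,6,11,1,5,12,13,14,16]
done. lo=9 hi=9; arr=[4,8,2,7,9,6,11,1,5,12,13,14,16]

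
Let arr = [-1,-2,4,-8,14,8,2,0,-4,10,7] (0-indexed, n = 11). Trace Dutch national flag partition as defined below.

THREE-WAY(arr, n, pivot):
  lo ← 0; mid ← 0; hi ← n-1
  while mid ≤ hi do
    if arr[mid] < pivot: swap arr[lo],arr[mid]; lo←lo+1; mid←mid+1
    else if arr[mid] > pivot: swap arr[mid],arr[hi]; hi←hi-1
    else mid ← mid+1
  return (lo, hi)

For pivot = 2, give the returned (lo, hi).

(5, 5)

lo=0 mid=0 hi=10
-1<2: swap(0,0), lo=1 mid=1 ⇒ [-1,-2,4,-8,14,8,2,0,-4,10,7]
-2<2: swap(1,1), lo=2 mid=2 ⇒ [-1,-2,4,-8,14,8,2,0,-4,10,7]
4>2: swap(2,10), hi=9 ⇒ [-1,-2,7,-8,14,8,2,0,-4,10,4]
7>2: swap(2,9), hi=8 ⇒ [-1,-2,10,-8,14,8,2,0,-4,7,4]
10>2: swap(2,8), hi=7 ⇒ [-1,-2,-4,-8,14,8,2,0,10,7,4]
-4<2: swap(2,2), lo=3 mid=3 ⇒ [-1,-2,-4,-8,14,8,2,0,10,7,4]
-8<2: swap(3,3), lo=4 mid=4 ⇒ [-1,-2,-4,-8,14,8,2,0,10,7,4]
14>2: swap(4,7), hi=6 ⇒ [-1,-2,-4,-8,0,8,2,14,10,7,4]
0<2: swap(4,4), lo=5 mid=5 ⇒ [-1,-2,-4,-8,0,8,2,14,10,7,4]
8>2: swap(5,6), hi=5 ⇒ [-1,-2,-4,-8,0,2,8,14,10,7,4]
2=2: mid=6
done. lo=5 hi=5; arr=[-1,-2,-4,-8,0,2,8,14,10,7,4]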